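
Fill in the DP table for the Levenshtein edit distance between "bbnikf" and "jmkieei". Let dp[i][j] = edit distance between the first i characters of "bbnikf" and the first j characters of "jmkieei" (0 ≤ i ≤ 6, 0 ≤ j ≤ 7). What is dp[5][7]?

   ''  j  m  k  i  e  e  i
''  0  1  2  3  4  5  6  7
 b  1  1  2  3  4  5  6  7
 b  2  2  2  3  4  5  6  7
 n  3  3  3  3  4  5  6  7
 i  4  4  4  4  3  4  5  6
 k  5  5  5  4  4  4  5  6
 f  6  6  6  5  5  5  5  6

6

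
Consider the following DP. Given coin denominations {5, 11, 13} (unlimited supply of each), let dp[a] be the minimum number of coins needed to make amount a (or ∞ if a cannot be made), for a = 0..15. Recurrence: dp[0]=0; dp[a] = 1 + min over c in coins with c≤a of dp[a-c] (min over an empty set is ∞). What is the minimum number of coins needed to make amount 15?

 a  0  1  2  3  4  5  6  7  8  9 10 11 12 13 14 15
dp  0  -  -  -  -  1  -  -  -  -  2  1  -  1  -  3
(- denotes ∞ / unreachable)

3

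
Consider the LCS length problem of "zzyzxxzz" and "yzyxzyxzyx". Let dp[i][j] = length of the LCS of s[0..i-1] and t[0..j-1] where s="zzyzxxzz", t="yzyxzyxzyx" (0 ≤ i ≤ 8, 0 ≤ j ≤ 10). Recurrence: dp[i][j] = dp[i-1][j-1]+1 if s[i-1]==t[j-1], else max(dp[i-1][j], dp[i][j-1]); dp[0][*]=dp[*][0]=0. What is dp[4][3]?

2

   ''  y  z  y  x  z  y  x  z  y  x
''  0  0  0  0  0  0  0  0  0  0  0
 z  0  0  1  1  1  1  1  1  1  1  1
 z  0  0  1  1  1  2  2  2  2  2  2
 y  0  1  1  2  2  2  3  3  3  3  3
 z  0  1  2  2  2  3  3  3  4  4  4
 x  0  1  2  2  3  3  3  4  4  4  5
 x  0  1  2  2  3  3  3  4  4  4  5
 z  0  1  2  2  3  4  4  4  5  5  5
 z  0  1  2  2  3  4  4  4  5  5  5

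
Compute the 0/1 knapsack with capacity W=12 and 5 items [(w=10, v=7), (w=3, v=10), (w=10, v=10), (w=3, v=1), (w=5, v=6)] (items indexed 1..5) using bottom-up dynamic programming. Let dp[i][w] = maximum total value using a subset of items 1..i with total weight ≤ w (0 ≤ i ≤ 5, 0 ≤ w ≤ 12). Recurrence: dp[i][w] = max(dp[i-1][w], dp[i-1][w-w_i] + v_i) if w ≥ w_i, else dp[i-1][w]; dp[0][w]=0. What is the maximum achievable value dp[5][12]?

i\w   0   1   2   3   4   5   6   7   8   9  10  11  12
  0   0   0   0   0   0   0   0   0   0   0   0   0   0
  1   0   0   0   0   0   0   0   0   0   0   7   7   7
  2   0   0   0  10  10  10  10  10  10  10  10  10  10
  3   0   0   0  10  10  10  10  10  10  10  10  10  10
  4   0   0   0  10  10  10  11  11  11  11  11  11  11
  5   0   0   0  10  10  10  11  11  16  16  16  17  17

17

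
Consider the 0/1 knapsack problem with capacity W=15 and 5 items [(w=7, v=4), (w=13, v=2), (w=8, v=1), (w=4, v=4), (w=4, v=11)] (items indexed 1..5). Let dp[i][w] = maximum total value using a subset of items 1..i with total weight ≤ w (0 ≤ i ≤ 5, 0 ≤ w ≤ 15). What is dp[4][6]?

4

i\w   0   1   2   3   4   5   6   7   8   9  10  11  12  13  14  15
  0   0   0   0   0   0   0   0   0   0   0   0   0   0   0   0   0
  1   0   0   0   0   0   0   0   4   4   4   4   4   4   4   4   4
  2   0   0   0   0   0   0   0   4   4   4   4   4   4   4   4   4
  3   0   0   0   0   0   0   0   4   4   4   4   4   4   4   4   5
  4   0   0   0   0   4   4   4   4   4   4   4   8   8   8   8   8
  5   0   0   0   0  11  11  11  11  15  15  15  15  15  15  15  19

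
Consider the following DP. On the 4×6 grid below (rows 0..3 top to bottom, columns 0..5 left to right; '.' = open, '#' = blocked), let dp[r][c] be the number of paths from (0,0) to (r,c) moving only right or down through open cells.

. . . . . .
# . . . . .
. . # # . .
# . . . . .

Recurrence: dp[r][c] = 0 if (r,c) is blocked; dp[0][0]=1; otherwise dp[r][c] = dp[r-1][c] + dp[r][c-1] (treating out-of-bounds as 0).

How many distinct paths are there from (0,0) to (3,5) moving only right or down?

r\c   0   1   2   3   4   5
  0   1   1   1   1   1   1
  1   0   1   2   3   4   5
  2   0   1   0   0   4   9
  3   0   1   1   1   5  14

14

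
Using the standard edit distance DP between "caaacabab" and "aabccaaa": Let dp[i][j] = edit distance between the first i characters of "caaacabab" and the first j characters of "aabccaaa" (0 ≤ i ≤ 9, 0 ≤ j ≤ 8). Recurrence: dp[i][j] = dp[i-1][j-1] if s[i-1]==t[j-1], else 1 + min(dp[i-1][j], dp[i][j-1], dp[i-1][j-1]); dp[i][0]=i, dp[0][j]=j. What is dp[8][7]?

   ''  a  a  b  c  c  a  a  a
''  0  1  2  3  4  5  6  7  8
 c  1  1  2  3  3  4  5  6  7
 a  2  1  1  2  3  4  4  5  6
 a  3  2  1  2  3  4  4  4  5
 a  4  3  2  2  3  4  4  4  4
 c  5  4  3  3  2  3  4  5  5
 a  6  5  4  4  3  3  3  4  5
 b  7  6  5  4  4  4  4  4  5
 a  8  7  6  5  5  5  4  4  4
 b  9  8  7  6  6  6  5  5  5

4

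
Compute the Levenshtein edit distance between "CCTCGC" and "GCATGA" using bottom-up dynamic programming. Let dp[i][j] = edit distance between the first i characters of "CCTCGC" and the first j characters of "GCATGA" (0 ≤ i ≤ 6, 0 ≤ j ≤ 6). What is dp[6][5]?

4

   ''  G  C  A  T  G  A
''  0  1  2  3  4  5  6
 C  1  1  1  2  3  4  5
 C  2  2  1  2  3  4  5
 T  3  3  2  2  2  3  4
 C  4  4  3  3  3  3  4
 G  5  4  4  4  4  3  4
 C  6  5  4  5  5  4  4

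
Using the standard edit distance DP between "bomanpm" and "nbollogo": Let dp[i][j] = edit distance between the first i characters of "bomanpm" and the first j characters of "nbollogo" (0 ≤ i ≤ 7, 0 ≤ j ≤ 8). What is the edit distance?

   ''  n  b  o  l  l  o  g  o
''  0  1  2  3  4  5  6  7  8
 b  1  1  1  2  3  4  5  6  7
 o  2  2  2  1  2  3  4  5  6
 m  3  3  3  2  2  3  4  5  6
 a  4  4  4  3  3  3  4  5  6
 n  5  4  5  4  4  4  4  5  6
 p  6  5  5  5  5  5  5  5  6
 m  7  6  6  6  6  6  6  6  6

6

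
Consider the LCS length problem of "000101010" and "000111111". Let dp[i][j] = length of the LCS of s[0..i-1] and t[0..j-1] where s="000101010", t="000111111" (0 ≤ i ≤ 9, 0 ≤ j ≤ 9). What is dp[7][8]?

   ''  0  0  0  1  1  1  1  1  1
''  0  0  0  0  0  0  0  0  0  0
 0  0  1  1  1  1  1  1  1  1  1
 0  0  1  2  2  2  2  2  2  2  2
 0  0  1  2  3  3  3  3  3  3  3
 1  0  1  2  3  4  4  4  4  4  4
 0  0  1  2  3  4  4  4  4  4  4
 1  0  1  2  3  4  5  5  5  5  5
 0  0  1  2  3  4  5  5  5  5  5
 1  0  1  2  3  4  5  6  6  6  6
 0  0  1  2  3  4  5  6  6  6  6

5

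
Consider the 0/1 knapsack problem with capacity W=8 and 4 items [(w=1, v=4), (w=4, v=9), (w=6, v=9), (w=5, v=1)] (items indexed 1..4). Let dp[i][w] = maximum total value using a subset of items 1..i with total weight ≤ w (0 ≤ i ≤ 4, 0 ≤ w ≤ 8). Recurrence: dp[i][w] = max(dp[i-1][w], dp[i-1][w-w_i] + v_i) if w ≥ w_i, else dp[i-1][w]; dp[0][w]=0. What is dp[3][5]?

i\w   0   1   2   3   4   5   6   7   8
  0   0   0   0   0   0   0   0   0   0
  1   0   4   4   4   4   4   4   4   4
  2   0   4   4   4   9  13  13  13  13
  3   0   4   4   4   9  13  13  13  13
  4   0   4   4   4   9  13  13  13  13

13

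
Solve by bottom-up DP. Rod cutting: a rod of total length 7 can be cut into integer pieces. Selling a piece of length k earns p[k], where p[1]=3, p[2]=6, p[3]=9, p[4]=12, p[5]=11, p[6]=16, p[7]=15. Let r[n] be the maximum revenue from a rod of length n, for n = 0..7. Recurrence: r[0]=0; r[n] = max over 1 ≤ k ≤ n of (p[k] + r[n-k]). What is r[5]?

15

   n    0    1    2    3    4    5    6    7
r[n]    0    3    6    9   12   15   18   21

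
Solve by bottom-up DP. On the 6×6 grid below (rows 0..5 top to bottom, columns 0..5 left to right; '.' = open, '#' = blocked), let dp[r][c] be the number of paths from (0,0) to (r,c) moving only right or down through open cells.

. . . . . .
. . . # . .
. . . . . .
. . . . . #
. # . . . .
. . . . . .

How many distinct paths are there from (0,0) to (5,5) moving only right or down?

r\c   0   1   2   3   4   5
  0   1   1   1   1   1   1
  1   1   2   3   0   1   2
  2   1   3   6   6   7   9
  3   1   4  10  16  23   0
  4   1   0  10  26  49  49
  5   1   1  11  37  86 135

135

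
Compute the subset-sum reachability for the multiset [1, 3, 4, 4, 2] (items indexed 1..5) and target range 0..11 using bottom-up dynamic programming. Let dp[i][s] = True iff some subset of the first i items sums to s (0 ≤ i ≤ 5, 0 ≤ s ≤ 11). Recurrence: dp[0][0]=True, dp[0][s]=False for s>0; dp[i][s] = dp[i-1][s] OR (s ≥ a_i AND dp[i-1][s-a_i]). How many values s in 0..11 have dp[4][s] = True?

9

i\s   0   1   2   3   4   5   6   7   8   9  10  11
  0   T   F   F   F   F   F   F   F   F   F   F   F
  1   T   T   F   F   F   F   F   F   F   F   F   F
  2   T   T   F   T   T   F   F   F   F   F   F   F
  3   T   T   F   T   T   T   F   T   T   F   F   F
  4   T   T   F   T   T   T   F   T   T   T   F   T
  5   T   T   T   T   T   T   T   T   T   T   T   T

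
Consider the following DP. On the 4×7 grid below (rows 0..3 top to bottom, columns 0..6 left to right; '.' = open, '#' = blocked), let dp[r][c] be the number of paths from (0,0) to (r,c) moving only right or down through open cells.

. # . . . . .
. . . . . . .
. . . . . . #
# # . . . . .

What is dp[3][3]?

7

r\c   0   1   2   3   4   5   6
  0   1   0   0   0   0   0   0
  1   1   1   1   1   1   1   1
  2   1   2   3   4   5   6   0
  3   0   0   3   7  12  18  18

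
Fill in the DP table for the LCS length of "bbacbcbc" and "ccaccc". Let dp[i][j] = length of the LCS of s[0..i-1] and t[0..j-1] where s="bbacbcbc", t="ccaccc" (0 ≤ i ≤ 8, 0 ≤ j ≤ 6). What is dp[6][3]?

2

   ''  c  c  a  c  c  c
''  0  0  0  0  0  0  0
 b  0  0  0  0  0  0  0
 b  0  0  0  0  0  0  0
 a  0  0  0  1  1  1  1
 c  0  1  1  1  2  2  2
 b  0  1  1  1  2  2  2
 c  0  1  2  2  2  3  3
 b  0  1  2  2  2  3  3
 c  0  1  2  2  3  3  4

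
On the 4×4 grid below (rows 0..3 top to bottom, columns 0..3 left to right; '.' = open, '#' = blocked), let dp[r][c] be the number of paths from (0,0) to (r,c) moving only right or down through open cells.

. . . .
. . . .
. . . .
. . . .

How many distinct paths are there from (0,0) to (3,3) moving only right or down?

20

r\c   0   1   2   3
  0   1   1   1   1
  1   1   2   3   4
  2   1   3   6  10
  3   1   4  10  20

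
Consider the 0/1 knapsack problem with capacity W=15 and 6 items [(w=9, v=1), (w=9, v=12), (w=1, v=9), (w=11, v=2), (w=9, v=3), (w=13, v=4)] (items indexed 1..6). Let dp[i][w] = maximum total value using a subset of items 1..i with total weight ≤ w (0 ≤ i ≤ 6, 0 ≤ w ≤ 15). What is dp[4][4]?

i\w   0   1   2   3   4   5   6   7   8   9  10  11  12  13  14  15
  0   0   0   0   0   0   0   0   0   0   0   0   0   0   0   0   0
  1   0   0   0   0   0   0   0   0   0   1   1   1   1   1   1   1
  2   0   0   0   0   0   0   0   0   0  12  12  12  12  12  12  12
  3   0   9   9   9   9   9   9   9   9  12  21  21  21  21  21  21
  4   0   9   9   9   9   9   9   9   9  12  21  21  21  21  21  21
  5   0   9   9   9   9   9   9   9   9  12  21  21  21  21  21  21
  6   0   9   9   9   9   9   9   9   9  12  21  21  21  21  21  21

9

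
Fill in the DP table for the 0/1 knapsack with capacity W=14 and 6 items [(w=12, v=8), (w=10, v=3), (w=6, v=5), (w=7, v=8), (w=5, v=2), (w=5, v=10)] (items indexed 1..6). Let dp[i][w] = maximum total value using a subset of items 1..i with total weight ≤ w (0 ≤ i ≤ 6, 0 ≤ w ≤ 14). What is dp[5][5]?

i\w   0   1   2   3   4   5   6   7   8   9  10  11  12  13  14
  0   0   0   0   0   0   0   0   0   0   0   0   0   0   0   0
  1   0   0   0   0   0   0   0   0   0   0   0   0   8   8   8
  2   0   0   0   0   0   0   0   0   0   0   3   3   8   8   8
  3   0   0   0   0   0   0   5   5   5   5   5   5   8   8   8
  4   0   0   0   0   0   0   5   8   8   8   8   8   8  13  13
  5   0   0   0   0   0   2   5   8   8   8   8   8  10  13  13
  6   0   0   0   0   0  10  10  10  10  10  12  15  18  18  18

2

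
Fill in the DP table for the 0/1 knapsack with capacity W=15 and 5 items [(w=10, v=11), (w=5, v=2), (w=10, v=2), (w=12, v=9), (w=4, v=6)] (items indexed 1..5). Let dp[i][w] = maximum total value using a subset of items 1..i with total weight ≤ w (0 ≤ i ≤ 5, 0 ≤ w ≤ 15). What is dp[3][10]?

11

i\w   0   1   2   3   4   5   6   7   8   9  10  11  12  13  14  15
  0   0   0   0   0   0   0   0   0   0   0   0   0   0   0   0   0
  1   0   0   0   0   0   0   0   0   0   0  11  11  11  11  11  11
  2   0   0   0   0   0   2   2   2   2   2  11  11  11  11  11  13
  3   0   0   0   0   0   2   2   2   2   2  11  11  11  11  11  13
  4   0   0   0   0   0   2   2   2   2   2  11  11  11  11  11  13
  5   0   0   0   0   6   6   6   6   6   8  11  11  11  11  17  17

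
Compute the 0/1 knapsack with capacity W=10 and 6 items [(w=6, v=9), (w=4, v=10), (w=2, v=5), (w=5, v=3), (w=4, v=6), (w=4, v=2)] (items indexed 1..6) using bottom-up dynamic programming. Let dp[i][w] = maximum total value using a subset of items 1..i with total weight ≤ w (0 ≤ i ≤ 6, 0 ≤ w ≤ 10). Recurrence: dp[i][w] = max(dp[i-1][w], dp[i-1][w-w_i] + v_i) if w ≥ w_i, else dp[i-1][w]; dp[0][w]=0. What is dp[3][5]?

10

i\w   0   1   2   3   4   5   6   7   8   9  10
  0   0   0   0   0   0   0   0   0   0   0   0
  1   0   0   0   0   0   0   9   9   9   9   9
  2   0   0   0   0  10  10  10  10  10  10  19
  3   0   0   5   5  10  10  15  15  15  15  19
  4   0   0   5   5  10  10  15  15  15  15  19
  5   0   0   5   5  10  10  15  15  16  16  21
  6   0   0   5   5  10  10  15  15  16  16  21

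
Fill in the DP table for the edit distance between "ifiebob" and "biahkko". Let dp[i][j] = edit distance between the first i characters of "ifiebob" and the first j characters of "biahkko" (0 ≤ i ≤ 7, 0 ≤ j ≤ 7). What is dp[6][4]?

   ''  b  i  a  h  k  k  o
''  0  1  2  3  4  5  6  7
 i  1  1  1  2  3  4  5  6
 f  2  2  2  2  3  4  5  6
 i  3  3  2  3  3  4  5  6
 e  4  4  3  3  4  4  5  6
 b  5  4  4  4  4  5  5  6
 o  6  5  5  5  5  5  6  5
 b  7  6  6  6  6  6  6  6

5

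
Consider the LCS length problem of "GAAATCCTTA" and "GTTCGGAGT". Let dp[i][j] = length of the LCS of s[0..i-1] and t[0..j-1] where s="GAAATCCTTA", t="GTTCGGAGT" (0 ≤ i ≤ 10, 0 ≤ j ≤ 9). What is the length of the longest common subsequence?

   ''  G  T  T  C  G  G  A  G  T
''  0  0  0  0  0  0  0  0  0  0
 G  0  1  1  1  1  1  1  1  1  1
 A  0  1  1  1  1  1  1  2  2  2
 A  0  1  1  1  1  1  1  2  2  2
 A  0  1  1  1  1  1  1  2  2  2
 T  0  1  2  2  2  2  2  2  2  3
 C  0  1  2  2  3  3  3  3  3  3
 C  0  1  2  2  3  3  3  3  3  3
 T  0  1  2  3  3  3  3  3  3  4
 T  0  1  2  3  3  3  3  3  3  4
 A  0  1  2  3  3  3  3  4  4  4

4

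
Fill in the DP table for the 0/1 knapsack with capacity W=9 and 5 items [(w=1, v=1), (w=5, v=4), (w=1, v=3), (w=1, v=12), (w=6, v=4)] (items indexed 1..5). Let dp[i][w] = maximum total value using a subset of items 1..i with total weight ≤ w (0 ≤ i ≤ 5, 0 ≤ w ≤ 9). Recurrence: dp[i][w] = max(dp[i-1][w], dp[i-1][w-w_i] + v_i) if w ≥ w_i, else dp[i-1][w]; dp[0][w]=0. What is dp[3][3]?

4

i\w   0   1   2   3   4   5   6   7   8   9
  0   0   0   0   0   0   0   0   0   0   0
  1   0   1   1   1   1   1   1   1   1   1
  2   0   1   1   1   1   4   5   5   5   5
  3   0   3   4   4   4   4   7   8   8   8
  4   0  12  15  16  16  16  16  19  20  20
  5   0  12  15  16  16  16  16  19  20  20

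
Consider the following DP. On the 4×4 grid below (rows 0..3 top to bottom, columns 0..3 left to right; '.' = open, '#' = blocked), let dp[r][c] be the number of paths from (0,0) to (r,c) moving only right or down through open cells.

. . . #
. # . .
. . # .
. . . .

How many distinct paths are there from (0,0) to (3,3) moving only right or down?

r\c   0   1   2   3
  0   1   1   1   0
  1   1   0   1   1
  2   1   1   0   1
  3   1   2   2   3

3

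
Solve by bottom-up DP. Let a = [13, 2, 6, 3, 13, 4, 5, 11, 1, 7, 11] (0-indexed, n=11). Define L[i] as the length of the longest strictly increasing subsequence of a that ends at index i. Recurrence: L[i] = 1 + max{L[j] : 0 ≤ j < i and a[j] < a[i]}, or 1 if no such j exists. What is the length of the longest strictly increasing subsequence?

6

   i    0    1    2    3    4    5    6    7    8    9   10
a[i]   13    2    6    3   13    4    5   11    1    7   11
L[i]    1    1    2    2    3    3    4    5    1    5    6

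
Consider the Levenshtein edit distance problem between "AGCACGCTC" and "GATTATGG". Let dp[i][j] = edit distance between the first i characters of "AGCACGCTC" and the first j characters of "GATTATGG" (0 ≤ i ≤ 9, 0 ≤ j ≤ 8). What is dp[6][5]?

5

   ''  G  A  T  T  A  T  G  G
''  0  1  2  3  4  5  6  7  8
 A  1  1  1  2  3  4  5  6  7
 G  2  1  2  2  3  4  5  5  6
 C  3  2  2  3  3  4  5  6  6
 A  4  3  2  3  4  3  4  5  6
 C  5  4  3  3  4  4  4  5  6
 G  6  5  4  4  4  5  5  4  5
 C  7  6  5  5  5  5  6  5  5
 T  8  7  6  5  5  6  5  6  6
 C  9  8  7  6  6  6  6  6  7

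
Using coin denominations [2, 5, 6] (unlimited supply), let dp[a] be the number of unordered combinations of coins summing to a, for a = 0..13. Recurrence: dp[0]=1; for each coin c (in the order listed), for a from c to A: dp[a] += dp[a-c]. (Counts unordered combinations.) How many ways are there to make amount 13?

2

after  coin     0     1     2     3     4     5     6     7     8     9    10    11    12    13
          2     1     0     1     0     1     0     1     0     1     0     1     0     1     0
          5     1     0     1     0     1     1     1     1     1     1     2     1     2     1
          6     1     0     1     0     1     1     2     1     2     1     3     2     4     2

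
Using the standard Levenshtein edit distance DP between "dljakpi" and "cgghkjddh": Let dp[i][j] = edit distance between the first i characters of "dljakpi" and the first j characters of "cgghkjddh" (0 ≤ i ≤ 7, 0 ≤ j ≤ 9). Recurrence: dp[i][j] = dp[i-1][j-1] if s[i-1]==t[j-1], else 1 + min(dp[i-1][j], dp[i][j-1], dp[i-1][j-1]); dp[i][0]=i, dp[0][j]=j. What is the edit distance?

   ''  c  g  g  h  k  j  d  d  h
''  0  1  2  3  4  5  6  7  8  9
 d  1  1  2  3  4  5  6  6  7  8
 l  2  2  2  3  4  5  6  7  7  8
 j  3  3  3  3  4  5  5  6  7  8
 a  4  4  4  4  4  5  6  6  7  8
 k  5  5  5  5  5  4  5  6  7  8
 p  6  6  6  6  6  5  5  6  7  8
 i  7  7  7  7  7  6  6  6  7  8

8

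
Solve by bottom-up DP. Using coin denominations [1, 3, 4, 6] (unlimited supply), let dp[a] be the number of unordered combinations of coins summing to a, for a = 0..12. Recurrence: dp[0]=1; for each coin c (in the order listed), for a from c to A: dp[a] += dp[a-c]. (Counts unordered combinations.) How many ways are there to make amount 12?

after  coin     0     1     2     3     4     5     6     7     8     9    10    11    12
          1     1     1     1     1     1     1     1     1     1     1     1     1     1
          3     1     1     1     2     2     2     3     3     3     4     4     4     5
          4     1     1     1     2     3     3     4     5     6     7     8     9    11
          6     1     1     1     2     3     3     5     6     7     9    11    12    16

16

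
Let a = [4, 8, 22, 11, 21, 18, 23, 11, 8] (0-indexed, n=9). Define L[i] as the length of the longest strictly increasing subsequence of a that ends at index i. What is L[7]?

3

   i    0    1    2    3    4    5    6    7    8
a[i]    4    8   22   11   21   18   23   11    8
L[i]    1    2    3    3    4    4    5    3    2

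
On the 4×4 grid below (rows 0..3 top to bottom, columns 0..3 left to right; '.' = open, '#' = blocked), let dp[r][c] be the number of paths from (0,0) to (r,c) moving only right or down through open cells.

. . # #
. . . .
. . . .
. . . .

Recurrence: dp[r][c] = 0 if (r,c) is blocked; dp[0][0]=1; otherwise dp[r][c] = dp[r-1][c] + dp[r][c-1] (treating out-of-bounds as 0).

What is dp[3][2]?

r\c   0   1   2   3
  0   1   1   0   0
  1   1   2   2   2
  2   1   3   5   7
  3   1   4   9  16

9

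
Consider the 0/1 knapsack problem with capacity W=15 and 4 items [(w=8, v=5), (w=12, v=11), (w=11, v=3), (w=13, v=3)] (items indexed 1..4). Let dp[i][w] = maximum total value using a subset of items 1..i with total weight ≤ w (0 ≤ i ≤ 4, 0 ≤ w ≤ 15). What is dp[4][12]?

i\w   0   1   2   3   4   5   6   7   8   9  10  11  12  13  14  15
  0   0   0   0   0   0   0   0   0   0   0   0   0   0   0   0   0
  1   0   0   0   0   0   0   0   0   5   5   5   5   5   5   5   5
  2   0   0   0   0   0   0   0   0   5   5   5   5  11  11  11  11
  3   0   0   0   0   0   0   0   0   5   5   5   5  11  11  11  11
  4   0   0   0   0   0   0   0   0   5   5   5   5  11  11  11  11

11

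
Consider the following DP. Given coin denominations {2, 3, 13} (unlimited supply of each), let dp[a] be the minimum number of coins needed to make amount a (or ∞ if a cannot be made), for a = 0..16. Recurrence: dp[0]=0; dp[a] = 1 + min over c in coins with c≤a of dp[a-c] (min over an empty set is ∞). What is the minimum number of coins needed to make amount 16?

2

 a  0  1  2  3  4  5  6  7  8  9 10 11 12 13 14 15 16
dp  0  -  1  1  2  2  2  3  3  3  4  4  4  1  5  2  2
(- denotes ∞ / unreachable)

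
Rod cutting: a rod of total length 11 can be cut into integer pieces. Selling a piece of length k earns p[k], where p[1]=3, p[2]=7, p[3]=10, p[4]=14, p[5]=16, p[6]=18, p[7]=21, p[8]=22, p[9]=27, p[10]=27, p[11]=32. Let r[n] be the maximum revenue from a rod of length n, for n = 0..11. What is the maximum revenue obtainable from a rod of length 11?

   n    0    1    2    3    4    5    6    7    8    9   10   11
r[n]    0    3    7   10   14   17   21   24   28   31   35   38

38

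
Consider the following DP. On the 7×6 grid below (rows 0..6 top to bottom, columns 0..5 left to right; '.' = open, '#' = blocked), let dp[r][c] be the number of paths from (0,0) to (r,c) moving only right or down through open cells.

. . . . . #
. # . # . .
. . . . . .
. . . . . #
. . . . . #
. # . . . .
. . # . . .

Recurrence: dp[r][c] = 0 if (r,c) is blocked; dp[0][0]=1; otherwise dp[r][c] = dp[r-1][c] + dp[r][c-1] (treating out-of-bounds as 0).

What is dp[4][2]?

7

r\c   0   1   2   3   4   5
  0   1   1   1   1   1   0
  1   1   0   1   0   1   1
  2   1   1   2   2   3   4
  3   1   2   4   6   9   0
  4   1   3   7  13  22   0
  5   1   0   7  20  42  42
  6   1   1   0  20  62 104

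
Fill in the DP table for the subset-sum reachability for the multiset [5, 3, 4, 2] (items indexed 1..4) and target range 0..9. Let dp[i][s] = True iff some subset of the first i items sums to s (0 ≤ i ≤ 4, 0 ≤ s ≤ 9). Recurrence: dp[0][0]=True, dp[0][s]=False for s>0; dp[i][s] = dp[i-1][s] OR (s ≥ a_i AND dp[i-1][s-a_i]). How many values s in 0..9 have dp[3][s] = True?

i\s   0   1   2   3   4   5   6   7   8   9
  0   T   F   F   F   F   F   F   F   F   F
  1   T   F   F   F   F   T   F   F   F   F
  2   T   F   F   T   F   T   F   F   T   F
  3   T   F   F   T   T   T   F   T   T   T
  4   T   F   T   T   T   T   T   T   T   T

7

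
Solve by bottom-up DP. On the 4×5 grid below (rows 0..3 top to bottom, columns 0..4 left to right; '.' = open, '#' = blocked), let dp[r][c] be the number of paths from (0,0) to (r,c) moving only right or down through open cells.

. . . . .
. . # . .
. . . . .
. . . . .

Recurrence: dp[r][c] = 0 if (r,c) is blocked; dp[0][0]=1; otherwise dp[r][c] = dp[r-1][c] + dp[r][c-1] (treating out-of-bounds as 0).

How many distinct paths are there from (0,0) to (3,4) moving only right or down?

r\c   0   1   2   3   4
  0   1   1   1   1   1
  1   1   2   0   1   2
  2   1   3   3   4   6
  3   1   4   7  11  17

17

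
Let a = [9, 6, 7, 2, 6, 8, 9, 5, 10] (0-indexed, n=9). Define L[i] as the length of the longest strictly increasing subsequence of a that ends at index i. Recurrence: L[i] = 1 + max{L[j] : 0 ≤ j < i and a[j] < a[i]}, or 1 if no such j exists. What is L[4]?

   i    0    1    2    3    4    5    6    7    8
a[i]    9    6    7    2    6    8    9    5   10
L[i]    1    1    2    1    2    3    4    2    5

2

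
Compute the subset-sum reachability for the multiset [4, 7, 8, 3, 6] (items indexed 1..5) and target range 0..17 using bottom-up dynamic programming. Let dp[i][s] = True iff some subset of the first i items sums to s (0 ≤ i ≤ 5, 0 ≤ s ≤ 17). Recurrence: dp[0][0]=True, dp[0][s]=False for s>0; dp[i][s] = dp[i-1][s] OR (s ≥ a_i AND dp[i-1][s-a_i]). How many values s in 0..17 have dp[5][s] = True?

15

i\s   0   1   2   3   4   5   6   7   8   9  10  11  12  13  14  15  16  17
  0   T   F   F   F   F   F   F   F   F   F   F   F   F   F   F   F   F   F
  1   T   F   F   F   T   F   F   F   F   F   F   F   F   F   F   F   F   F
  2   T   F   F   F   T   F   F   T   F   F   F   T   F   F   F   F   F   F
  3   T   F   F   F   T   F   F   T   T   F   F   T   T   F   F   T   F   F
  4   T   F   F   T   T   F   F   T   T   F   T   T   T   F   T   T   F   F
  5   T   F   F   T   T   F   T   T   T   T   T   T   T   T   T   T   T   T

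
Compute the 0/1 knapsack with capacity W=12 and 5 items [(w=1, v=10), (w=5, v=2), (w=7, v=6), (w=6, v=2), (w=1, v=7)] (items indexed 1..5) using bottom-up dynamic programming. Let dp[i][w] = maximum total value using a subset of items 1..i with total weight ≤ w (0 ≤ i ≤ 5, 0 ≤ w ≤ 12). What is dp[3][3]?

10

i\w   0   1   2   3   4   5   6   7   8   9  10  11  12
  0   0   0   0   0   0   0   0   0   0   0   0   0   0
  1   0  10  10  10  10  10  10  10  10  10  10  10  10
  2   0  10  10  10  10  10  12  12  12  12  12  12  12
  3   0  10  10  10  10  10  12  12  16  16  16  16  16
  4   0  10  10  10  10  10  12  12  16  16  16  16  16
  5   0  10  17  17  17  17  17  19  19  23  23  23  23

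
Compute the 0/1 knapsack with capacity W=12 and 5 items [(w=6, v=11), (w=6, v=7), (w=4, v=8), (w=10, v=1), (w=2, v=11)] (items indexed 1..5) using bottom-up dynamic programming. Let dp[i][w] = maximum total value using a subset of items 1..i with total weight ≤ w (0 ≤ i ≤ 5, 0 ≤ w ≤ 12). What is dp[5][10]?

22

i\w   0   1   2   3   4   5   6   7   8   9  10  11  12
  0   0   0   0   0   0   0   0   0   0   0   0   0   0
  1   0   0   0   0   0   0  11  11  11  11  11  11  11
  2   0   0   0   0   0   0  11  11  11  11  11  11  18
  3   0   0   0   0   8   8  11  11  11  11  19  19  19
  4   0   0   0   0   8   8  11  11  11  11  19  19  19
  5   0   0  11  11  11  11  19  19  22  22  22  22  30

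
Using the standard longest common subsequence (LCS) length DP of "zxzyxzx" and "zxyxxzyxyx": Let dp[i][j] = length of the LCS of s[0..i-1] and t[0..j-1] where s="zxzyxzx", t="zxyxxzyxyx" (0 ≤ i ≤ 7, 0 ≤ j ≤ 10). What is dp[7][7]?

5

   ''  z  x  y  x  x  z  y  x  y  x
''  0  0  0  0  0  0  0  0  0  0  0
 z  0  1  1  1  1  1  1  1  1  1  1
 x  0  1  2  2  2  2  2  2  2  2  2
 z  0  1  2  2  2  2  3  3  3  3  3
 y  0  1  2  3  3  3  3  4  4  4  4
 x  0  1  2  3  4  4  4  4  5  5  5
 z  0  1  2  3  4  4  5  5  5  5  5
 x  0  1  2  3  4  5  5  5  6  6  6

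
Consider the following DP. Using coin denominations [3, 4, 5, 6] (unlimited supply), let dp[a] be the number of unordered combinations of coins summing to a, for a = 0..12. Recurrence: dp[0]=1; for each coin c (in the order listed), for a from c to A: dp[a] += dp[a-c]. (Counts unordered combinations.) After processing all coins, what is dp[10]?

after  coin     0     1     2     3     4     5     6     7     8     9    10    11    12
          3     1     0     0     1     0     0     1     0     0     1     0     0     1
          4     1     0     0     1     1     0     1     1     1     1     1     1     2
          5     1     0     0     1     1     1     1     1     2     2     2     2     3
          6     1     0     0     1     1     1     2     1     2     3     3     3     5

3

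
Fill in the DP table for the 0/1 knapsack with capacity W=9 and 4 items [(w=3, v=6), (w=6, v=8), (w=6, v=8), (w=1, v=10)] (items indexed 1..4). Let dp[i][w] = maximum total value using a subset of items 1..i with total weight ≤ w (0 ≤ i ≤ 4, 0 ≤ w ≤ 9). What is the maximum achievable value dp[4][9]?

18

i\w   0   1   2   3   4   5   6   7   8   9
  0   0   0   0   0   0   0   0   0   0   0
  1   0   0   0   6   6   6   6   6   6   6
  2   0   0   0   6   6   6   8   8   8  14
  3   0   0   0   6   6   6   8   8   8  14
  4   0  10  10  10  16  16  16  18  18  18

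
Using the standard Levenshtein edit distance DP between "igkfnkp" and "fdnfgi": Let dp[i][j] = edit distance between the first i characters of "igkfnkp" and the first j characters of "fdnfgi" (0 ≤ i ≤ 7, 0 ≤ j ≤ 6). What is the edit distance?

6

   ''  f  d  n  f  g  i
''  0  1  2  3  4  5  6
 i  1  1  2  3  4  5  5
 g  2  2  2  3  4  4  5
 k  3  3  3  3  4  5  5
 f  4  3  4  4  3  4  5
 n  5  4  4  4  4  4  5
 k  6  5  5  5  5  5  5
 p  7  6  6  6  6  6  6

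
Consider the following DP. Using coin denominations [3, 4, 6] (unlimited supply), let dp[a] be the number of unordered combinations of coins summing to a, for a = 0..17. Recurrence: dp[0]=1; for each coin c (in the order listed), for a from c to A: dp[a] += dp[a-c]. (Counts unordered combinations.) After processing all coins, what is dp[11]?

1

after  coin     0     1     2     3     4     5     6     7     8     9    10    11    12    13    14    15    16    17
          3     1     0     0     1     0     0     1     0     0     1     0     0     1     0     0     1     0     0
          4     1     0     0     1     1     0     1     1     1     1     1     1     2     1     1     2     2     1
          6     1     0     0     1     1     0     2     1     1     2     2     1     4     2     2     4     4     2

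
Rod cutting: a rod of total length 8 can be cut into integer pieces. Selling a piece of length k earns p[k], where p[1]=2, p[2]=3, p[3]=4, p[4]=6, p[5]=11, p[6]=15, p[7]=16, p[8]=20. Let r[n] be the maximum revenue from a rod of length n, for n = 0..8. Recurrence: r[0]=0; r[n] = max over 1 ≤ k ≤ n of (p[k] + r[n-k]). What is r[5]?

11

   n    0    1    2    3    4    5    6    7    8
r[n]    0    2    4    6    8   11   15   17   20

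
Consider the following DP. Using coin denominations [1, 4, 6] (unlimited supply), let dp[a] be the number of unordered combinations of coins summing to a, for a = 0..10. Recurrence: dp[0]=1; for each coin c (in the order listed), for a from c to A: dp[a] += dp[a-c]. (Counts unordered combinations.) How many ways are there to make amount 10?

after  coin     0     1     2     3     4     5     6     7     8     9    10
          1     1     1     1     1     1     1     1     1     1     1     1
          4     1     1     1     1     2     2     2     2     3     3     3
          6     1     1     1     1     2     2     3     3     4     4     5

5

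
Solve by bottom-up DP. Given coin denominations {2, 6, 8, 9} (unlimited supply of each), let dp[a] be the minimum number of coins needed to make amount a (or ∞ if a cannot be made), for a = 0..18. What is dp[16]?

2

 a  0  1  2  3  4  5  6  7  8  9 10 11 12 13 14 15 16 17 18
dp  0  -  1  -  2  -  1  -  1  1  2  2  2  3  2  2  2  2  2
(- denotes ∞ / unreachable)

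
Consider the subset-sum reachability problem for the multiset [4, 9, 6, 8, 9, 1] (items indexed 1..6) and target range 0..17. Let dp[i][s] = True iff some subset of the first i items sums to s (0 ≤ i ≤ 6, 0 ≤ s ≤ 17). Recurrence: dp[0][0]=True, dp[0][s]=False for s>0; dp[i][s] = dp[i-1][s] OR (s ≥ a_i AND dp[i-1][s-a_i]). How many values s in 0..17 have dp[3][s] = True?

7

i\s   0   1   2   3   4   5   6   7   8   9  10  11  12  13  14  15  16  17
  0   T   F   F   F   F   F   F   F   F   F   F   F   F   F   F   F   F   F
  1   T   F   F   F   T   F   F   F   F   F   F   F   F   F   F   F   F   F
  2   T   F   F   F   T   F   F   F   F   T   F   F   F   T   F   F   F   F
  3   T   F   F   F   T   F   T   F   F   T   T   F   F   T   F   T   F   F
  4   T   F   F   F   T   F   T   F   T   T   T   F   T   T   T   T   F   T
  5   T   F   F   F   T   F   T   F   T   T   T   F   T   T   T   T   F   T
  6   T   T   F   F   T   T   T   T   T   T   T   T   T   T   T   T   T   T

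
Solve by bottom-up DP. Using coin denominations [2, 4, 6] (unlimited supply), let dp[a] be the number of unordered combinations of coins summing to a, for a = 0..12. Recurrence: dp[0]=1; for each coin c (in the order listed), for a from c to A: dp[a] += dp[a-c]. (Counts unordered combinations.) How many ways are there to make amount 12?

7

after  coin     0     1     2     3     4     5     6     7     8     9    10    11    12
          2     1     0     1     0     1     0     1     0     1     0     1     0     1
          4     1     0     1     0     2     0     2     0     3     0     3     0     4
          6     1     0     1     0     2     0     3     0     4     0     5     0     7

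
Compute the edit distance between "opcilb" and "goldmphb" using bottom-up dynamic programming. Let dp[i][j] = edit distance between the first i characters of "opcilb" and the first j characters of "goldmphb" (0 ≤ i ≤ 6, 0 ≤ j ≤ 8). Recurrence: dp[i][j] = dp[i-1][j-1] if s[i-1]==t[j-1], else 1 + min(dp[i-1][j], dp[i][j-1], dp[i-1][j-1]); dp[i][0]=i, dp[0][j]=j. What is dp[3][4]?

   ''  g  o  l  d  m  p  h  b
''  0  1  2  3  4  5  6  7  8
 o  1  1  1  2  3  4  5  6  7
 p  2  2  2  2  3  4  4  5  6
 c  3  3  3  3  3  4  5  5  6
 i  4  4  4  4  4  4  5  6  6
 l  5  5  5  4  5  5  5  6  7
 b  6  6  6  5  5  6  6  6  6

3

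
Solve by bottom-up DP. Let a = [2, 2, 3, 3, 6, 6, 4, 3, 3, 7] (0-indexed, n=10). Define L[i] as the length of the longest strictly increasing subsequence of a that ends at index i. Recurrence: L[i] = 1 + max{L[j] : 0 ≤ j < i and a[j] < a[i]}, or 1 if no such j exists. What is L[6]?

3

   i    0    1    2    3    4    5    6    7    8    9
a[i]    2    2    3    3    6    6    4    3    3    7
L[i]    1    1    2    2    3    3    3    2    2    4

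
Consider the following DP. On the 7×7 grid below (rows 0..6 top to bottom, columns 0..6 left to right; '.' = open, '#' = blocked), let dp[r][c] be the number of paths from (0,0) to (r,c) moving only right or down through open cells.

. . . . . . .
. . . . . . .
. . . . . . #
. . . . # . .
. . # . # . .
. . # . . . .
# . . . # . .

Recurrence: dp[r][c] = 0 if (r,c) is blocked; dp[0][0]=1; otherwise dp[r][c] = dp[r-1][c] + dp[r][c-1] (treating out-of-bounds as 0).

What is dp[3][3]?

r\c   0   1   2   3   4   5   6
  0   1   1   1   1   1   1   1
  1   1   2   3   4   5   6   7
  2   1   3   6  10  15  21   0
  3   1   4  10  20   0  21  21
  4   1   5   0  20   0  21  42
  5   1   6   0  20  20  41  83
  6   0   6   6  26   0  41 124

20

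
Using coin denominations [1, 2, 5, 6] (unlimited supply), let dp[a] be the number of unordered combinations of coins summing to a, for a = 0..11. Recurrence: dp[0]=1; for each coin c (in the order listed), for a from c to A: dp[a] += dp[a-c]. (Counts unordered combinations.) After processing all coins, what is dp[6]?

after  coin     0     1     2     3     4     5     6     7     8     9    10    11
          1     1     1     1     1     1     1     1     1     1     1     1     1
          2     1     1     2     2     3     3     4     4     5     5     6     6
          5     1     1     2     2     3     4     5     6     7     8    10    11
          6     1     1     2     2     3     4     6     7     9    10    13    15

6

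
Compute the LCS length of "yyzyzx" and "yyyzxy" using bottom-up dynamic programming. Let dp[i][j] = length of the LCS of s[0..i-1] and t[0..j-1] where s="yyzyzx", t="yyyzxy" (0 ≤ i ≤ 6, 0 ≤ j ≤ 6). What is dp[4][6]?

   ''  y  y  y  z  x  y
''  0  0  0  0  0  0  0
 y  0  1  1  1  1  1  1
 y  0  1  2  2  2  2  2
 z  0  1  2  2  3  3  3
 y  0  1  2  3  3  3  4
 z  0  1  2  3  4  4  4
 x  0  1  2  3  4  5  5

4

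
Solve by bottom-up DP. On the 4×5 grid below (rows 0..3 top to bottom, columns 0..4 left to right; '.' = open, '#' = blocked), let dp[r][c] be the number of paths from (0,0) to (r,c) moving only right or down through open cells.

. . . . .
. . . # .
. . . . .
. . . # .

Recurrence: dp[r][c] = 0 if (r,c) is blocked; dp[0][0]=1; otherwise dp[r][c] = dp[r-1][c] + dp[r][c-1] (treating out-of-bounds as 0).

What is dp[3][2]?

10

r\c   0   1   2   3   4
  0   1   1   1   1   1
  1   1   2   3   0   1
  2   1   3   6   6   7
  3   1   4  10   0   7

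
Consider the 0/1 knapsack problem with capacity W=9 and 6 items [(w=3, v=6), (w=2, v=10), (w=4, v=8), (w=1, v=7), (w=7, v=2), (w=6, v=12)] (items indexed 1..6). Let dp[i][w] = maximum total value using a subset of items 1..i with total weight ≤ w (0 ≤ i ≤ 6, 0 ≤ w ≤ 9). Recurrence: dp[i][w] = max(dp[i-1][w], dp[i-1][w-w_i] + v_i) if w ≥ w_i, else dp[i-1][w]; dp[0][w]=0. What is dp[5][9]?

i\w   0   1   2   3   4   5   6   7   8   9
  0   0   0   0   0   0   0   0   0   0   0
  1   0   0   0   6   6   6   6   6   6   6
  2   0   0  10  10  10  16  16  16  16  16
  3   0   0  10  10  10  16  18  18  18  24
  4   0   7  10  17  17  17  23  25  25  25
  5   0   7  10  17  17  17  23  25  25  25
  6   0   7  10  17  17  17  23  25  25  29

25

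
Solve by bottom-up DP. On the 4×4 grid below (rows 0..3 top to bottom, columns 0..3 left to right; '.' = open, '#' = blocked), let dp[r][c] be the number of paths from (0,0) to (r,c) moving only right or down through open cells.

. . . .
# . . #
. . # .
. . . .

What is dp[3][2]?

1

r\c   0   1   2   3
  0   1   1   1   1
  1   0   1   2   0
  2   0   1   0   0
  3   0   1   1   1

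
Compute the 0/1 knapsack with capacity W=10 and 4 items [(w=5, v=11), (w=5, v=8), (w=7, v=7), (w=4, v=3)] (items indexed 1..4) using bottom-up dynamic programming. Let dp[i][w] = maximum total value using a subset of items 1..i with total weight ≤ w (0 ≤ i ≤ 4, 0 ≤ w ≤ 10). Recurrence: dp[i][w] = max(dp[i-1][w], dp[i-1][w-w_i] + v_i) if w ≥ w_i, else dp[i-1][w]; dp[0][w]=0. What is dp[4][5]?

11

i\w   0   1   2   3   4   5   6   7   8   9  10
  0   0   0   0   0   0   0   0   0   0   0   0
  1   0   0   0   0   0  11  11  11  11  11  11
  2   0   0   0   0   0  11  11  11  11  11  19
  3   0   0   0   0   0  11  11  11  11  11  19
  4   0   0   0   0   3  11  11  11  11  14  19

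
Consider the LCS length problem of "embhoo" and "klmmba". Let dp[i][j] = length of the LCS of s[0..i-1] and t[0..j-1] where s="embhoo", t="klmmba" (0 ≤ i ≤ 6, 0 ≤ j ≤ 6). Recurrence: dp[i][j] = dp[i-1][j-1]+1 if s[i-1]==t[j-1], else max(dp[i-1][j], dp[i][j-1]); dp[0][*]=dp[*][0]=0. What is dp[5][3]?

   ''  k  l  m  m  b  a
''  0  0  0  0  0  0  0
 e  0  0  0  0  0  0  0
 m  0  0  0  1  1  1  1
 b  0  0  0  1  1  2  2
 h  0  0  0  1  1  2  2
 o  0  0  0  1  1  2  2
 o  0  0  0  1  1  2  2

1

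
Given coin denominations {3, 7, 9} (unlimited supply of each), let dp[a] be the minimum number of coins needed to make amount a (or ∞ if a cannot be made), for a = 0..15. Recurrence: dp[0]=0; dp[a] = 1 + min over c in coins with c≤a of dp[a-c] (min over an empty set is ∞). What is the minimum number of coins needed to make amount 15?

3

 a  0  1  2  3  4  5  6  7  8  9 10 11 12 13 14 15
dp  0  -  -  1  -  -  2  1  -  1  2  -  2  3  2  3
(- denotes ∞ / unreachable)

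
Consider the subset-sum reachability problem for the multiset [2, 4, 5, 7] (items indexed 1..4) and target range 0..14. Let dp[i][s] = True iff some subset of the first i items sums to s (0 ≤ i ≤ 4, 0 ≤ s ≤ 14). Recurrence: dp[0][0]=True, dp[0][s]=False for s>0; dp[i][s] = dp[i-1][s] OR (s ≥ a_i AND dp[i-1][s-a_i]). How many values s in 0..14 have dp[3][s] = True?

8

i\s   0   1   2   3   4   5   6   7   8   9  10  11  12  13  14
  0   T   F   F   F   F   F   F   F   F   F   F   F   F   F   F
  1   T   F   T   F   F   F   F   F   F   F   F   F   F   F   F
  2   T   F   T   F   T   F   T   F   F   F   F   F   F   F   F
  3   T   F   T   F   T   T   T   T   F   T   F   T   F   F   F
  4   T   F   T   F   T   T   T   T   F   T   F   T   T   T   T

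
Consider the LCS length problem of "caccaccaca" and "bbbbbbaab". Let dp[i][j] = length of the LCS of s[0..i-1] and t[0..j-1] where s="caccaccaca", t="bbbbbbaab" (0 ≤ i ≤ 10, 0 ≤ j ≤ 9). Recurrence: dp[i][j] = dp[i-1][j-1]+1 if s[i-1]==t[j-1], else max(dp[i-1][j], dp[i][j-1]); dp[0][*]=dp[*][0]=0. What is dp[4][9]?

   ''  b  b  b  b  b  b  a  a  b
''  0  0  0  0  0  0  0  0  0  0
 c  0  0  0  0  0  0  0  0  0  0
 a  0  0  0  0  0  0  0  1  1  1
 c  0  0  0  0  0  0  0  1  1  1
 c  0  0  0  0  0  0  0  1  1  1
 a  0  0  0  0  0  0  0  1  2  2
 c  0  0  0  0  0  0  0  1  2  2
 c  0  0  0  0  0  0  0  1  2  2
 a  0  0  0  0  0  0  0  1  2  2
 c  0  0  0  0  0  0  0  1  2  2
 a  0  0  0  0  0  0  0  1  2  2

1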